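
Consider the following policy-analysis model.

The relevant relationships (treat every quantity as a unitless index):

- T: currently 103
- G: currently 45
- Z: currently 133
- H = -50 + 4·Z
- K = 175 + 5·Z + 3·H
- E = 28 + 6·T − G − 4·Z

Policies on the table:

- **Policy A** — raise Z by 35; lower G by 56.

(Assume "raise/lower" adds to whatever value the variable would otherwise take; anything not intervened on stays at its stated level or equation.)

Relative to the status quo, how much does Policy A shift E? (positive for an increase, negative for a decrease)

-84

Baseline:
  T = 103
  G = 45
  Z = 133
  E = 28 + 6·103 − 45 − 4·133 = 69
Policy A (Z + 35, G − 56):
  T = 103
  G = 45 − 56 = -11
  Z = 133 + 35 = 168
  E = 28 + 6·103 − (-11) − 4·168 = -15
Change in E: -15 − 69 = -84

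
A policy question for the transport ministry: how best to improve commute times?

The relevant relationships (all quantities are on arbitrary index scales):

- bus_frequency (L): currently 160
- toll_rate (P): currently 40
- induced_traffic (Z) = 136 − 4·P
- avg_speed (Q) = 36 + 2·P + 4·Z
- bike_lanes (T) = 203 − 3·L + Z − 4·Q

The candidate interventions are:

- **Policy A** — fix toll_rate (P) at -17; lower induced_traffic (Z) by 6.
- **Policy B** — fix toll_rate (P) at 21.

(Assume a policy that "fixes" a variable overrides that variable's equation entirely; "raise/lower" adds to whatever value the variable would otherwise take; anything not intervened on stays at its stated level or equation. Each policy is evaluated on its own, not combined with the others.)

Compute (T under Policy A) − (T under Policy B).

Policy A (P := -17, Z − 6):
  L = 160
  P = -17
  Z = 136 − 4·(-17) (−6 from intervention) = 198
  Q = 36 + 2·(-17) + 4·198 = 794
  T = 203 − 3·160 + 198 − 4·794 = -3255
Policy B (P := 21):
  L = 160
  P = 21
  Z = 136 − 4·21 = 52
  Q = 36 + 2·21 + 4·52 = 286
  T = 203 − 3·160 + 52 − 4·286 = -1369
T: -3255 − (-1369) = -1886

-1886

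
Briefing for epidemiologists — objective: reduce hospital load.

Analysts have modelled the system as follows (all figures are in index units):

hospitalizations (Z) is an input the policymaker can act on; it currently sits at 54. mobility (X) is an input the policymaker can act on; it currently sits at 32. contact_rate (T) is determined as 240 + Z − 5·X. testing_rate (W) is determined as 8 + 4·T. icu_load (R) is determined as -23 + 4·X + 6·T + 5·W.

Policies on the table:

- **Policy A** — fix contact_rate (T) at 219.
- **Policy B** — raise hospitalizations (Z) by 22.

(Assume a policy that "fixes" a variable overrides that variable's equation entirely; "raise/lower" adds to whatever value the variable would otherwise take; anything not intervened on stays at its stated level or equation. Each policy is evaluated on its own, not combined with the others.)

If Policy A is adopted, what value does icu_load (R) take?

Policy A (T := 219):
  Z = 54
  X = 32
  T = 219
  W = 8 + 4·219 = 884
  R = -23 + 4·32 + 6·219 + 5·884 = 5839

5839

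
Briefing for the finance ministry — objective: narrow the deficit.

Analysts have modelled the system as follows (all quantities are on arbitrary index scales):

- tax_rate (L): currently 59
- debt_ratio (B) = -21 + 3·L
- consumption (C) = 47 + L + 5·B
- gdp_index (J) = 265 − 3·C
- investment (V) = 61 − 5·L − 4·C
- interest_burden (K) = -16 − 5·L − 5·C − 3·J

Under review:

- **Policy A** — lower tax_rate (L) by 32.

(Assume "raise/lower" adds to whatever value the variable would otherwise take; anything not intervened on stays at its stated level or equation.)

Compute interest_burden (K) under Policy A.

Policy A (L − 32):
  L = 59 − 32 = 27
  B = -21 + 3·27 = 60
  C = 47 + 27 + 5·60 = 374
  J = 265 − 3·374 = -857
  K = -16 − 5·27 − 5·374 − 3·(-857) = 550

550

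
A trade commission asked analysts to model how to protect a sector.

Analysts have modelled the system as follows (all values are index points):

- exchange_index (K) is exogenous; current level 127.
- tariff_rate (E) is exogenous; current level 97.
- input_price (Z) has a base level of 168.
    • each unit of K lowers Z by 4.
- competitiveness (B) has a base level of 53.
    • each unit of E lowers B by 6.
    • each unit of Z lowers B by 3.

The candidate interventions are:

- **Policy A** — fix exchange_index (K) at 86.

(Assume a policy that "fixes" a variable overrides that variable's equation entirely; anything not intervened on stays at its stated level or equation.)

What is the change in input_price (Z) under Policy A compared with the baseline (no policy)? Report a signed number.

Baseline:
  K = 127
  Z = 168 − 4·127 = -340
Policy A (K := 86):
  K = 86
  Z = 168 − 4·86 = -176
Change in Z: -176 − (-340) = 164

164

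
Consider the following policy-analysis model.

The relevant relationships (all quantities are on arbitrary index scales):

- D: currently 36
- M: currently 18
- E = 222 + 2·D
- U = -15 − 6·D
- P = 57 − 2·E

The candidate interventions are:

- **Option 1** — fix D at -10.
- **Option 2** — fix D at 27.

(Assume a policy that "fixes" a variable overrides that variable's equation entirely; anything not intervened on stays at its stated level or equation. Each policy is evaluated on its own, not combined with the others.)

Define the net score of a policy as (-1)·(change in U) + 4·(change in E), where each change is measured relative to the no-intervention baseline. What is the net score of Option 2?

Baseline:
  D = 36
  E = 222 + 2·36 = 294
  U = -15 − 6·36 = -231
Option 2 (D := 27):
  D = 27
  E = 222 + 2·27 = 276
  U = -15 − 6·27 = -177
ΔU = -177 − (-231) = 54; ΔE = 276 − 294 = -18
Score = (-1)·54 + 4·(-18) = -126

-126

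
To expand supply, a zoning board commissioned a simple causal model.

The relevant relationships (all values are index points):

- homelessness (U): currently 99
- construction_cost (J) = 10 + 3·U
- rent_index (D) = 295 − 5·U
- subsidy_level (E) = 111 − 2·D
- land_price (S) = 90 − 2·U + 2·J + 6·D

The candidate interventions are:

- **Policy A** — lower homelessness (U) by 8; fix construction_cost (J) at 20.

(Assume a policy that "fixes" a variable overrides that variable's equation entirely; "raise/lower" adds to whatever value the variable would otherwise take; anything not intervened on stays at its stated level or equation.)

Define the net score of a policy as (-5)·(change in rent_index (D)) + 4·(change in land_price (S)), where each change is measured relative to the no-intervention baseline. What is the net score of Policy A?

Baseline:
  U = 99
  J = 10 + 3·99 = 307
  D = 295 − 5·99 = -200
  S = 90 − 2·99 + 2·307 + 6·(-200) = -694
Policy A (U − 8, J := 20):
  U = 99 − 8 = 91
  J = 20
  D = 295 − 5·91 = -160
  S = 90 − 2·91 + 2·20 + 6·(-160) = -1012
ΔD = -160 − (-200) = 40; ΔS = -1012 − (-694) = -318
Score = (-5)·40 + 4·(-318) = -1472

-1472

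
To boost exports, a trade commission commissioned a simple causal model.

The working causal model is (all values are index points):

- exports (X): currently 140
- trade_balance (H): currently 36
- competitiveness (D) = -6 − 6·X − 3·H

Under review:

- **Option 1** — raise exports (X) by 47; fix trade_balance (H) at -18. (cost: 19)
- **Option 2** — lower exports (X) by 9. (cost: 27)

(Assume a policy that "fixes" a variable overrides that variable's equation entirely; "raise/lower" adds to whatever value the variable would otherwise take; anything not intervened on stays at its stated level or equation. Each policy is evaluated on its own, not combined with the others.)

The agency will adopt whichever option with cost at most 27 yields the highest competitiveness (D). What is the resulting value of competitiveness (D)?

-900

Option 1 (X + 47, H := -18):
  X = 140 + 47 = 187
  H = -18
  D = -6 − 6·187 − 3·(-18) = -1074
Option 2 (X − 9):
  X = 140 − 9 = 131
  H = 36
  D = -6 − 6·131 − 3·36 = -900
Comparing — Option 1: D=-1074, Option 2: D=-900. Highest is -900 (Option 2).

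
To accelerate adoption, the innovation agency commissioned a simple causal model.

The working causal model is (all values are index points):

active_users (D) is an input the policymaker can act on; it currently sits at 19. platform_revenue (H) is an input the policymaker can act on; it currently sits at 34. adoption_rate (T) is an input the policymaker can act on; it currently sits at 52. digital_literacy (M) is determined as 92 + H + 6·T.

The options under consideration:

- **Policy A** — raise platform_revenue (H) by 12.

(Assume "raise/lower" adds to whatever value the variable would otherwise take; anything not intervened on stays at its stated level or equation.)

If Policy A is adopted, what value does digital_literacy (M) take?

450

Policy A (H + 12):
  H = 34 + 12 = 46
  T = 52
  M = 92 + 46 + 6·52 = 450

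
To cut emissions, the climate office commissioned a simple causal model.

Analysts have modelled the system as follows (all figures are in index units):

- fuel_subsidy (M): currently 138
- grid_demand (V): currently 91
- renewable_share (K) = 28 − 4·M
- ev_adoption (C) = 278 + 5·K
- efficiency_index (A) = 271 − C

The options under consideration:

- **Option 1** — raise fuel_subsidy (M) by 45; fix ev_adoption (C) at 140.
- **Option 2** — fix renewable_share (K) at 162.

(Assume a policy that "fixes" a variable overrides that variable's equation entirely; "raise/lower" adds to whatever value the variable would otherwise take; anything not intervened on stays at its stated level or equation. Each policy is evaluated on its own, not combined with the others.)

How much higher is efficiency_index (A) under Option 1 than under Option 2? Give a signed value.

Option 1 (M + 45, C := 140):
  M = 138 + 45 = 183
  K = 28 − 4·183 = -704
  C = 140
  A = 271 − 140 = 131
Option 2 (K := 162):
  M = 138
  K = 162
  C = 278 + 5·162 = 1088
  A = 271 − 1088 = -817
A: 131 − (-817) = 948

948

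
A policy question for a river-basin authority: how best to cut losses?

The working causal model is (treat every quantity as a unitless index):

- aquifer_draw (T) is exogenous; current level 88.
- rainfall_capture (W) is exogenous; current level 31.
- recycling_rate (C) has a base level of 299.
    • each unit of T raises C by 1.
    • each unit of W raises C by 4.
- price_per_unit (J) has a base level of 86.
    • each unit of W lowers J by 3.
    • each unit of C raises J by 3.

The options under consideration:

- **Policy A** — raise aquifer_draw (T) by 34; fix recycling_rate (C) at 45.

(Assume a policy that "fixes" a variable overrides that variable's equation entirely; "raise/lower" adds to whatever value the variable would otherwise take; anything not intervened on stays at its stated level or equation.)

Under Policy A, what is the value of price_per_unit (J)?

Policy A (T + 34, C := 45):
  T = 88 + 34 = 122
  W = 31
  C = 45
  J = 86 − 3·31 + 3·45 = 128

128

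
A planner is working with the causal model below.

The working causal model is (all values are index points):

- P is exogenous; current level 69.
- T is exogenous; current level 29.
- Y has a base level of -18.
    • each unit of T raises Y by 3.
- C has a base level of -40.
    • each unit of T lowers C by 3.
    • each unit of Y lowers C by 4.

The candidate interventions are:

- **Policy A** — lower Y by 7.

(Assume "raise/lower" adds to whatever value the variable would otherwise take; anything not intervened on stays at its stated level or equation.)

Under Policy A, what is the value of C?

Policy A (Y − 7):
  T = 29
  Y = -18 + 3·29 (−7 from intervention) = 62
  C = -40 − 3·29 − 4·62 = -375

-375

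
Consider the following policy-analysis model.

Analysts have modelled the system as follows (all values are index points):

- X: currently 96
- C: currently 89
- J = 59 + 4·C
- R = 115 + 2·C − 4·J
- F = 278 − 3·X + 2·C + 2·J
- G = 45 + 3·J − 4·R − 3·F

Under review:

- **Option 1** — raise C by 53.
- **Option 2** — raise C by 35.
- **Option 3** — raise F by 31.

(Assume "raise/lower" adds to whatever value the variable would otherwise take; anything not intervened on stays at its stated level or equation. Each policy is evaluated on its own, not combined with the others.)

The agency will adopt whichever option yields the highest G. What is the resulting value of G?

5778

Option 1 (C + 53):
  X = 96
  C = 89 + 53 = 142
  J = 59 + 4·142 = 627
  R = 115 + 2·142 − 4·627 = -2109
  F = 278 − 3·96 + 2·142 + 2·627 = 1528
  G = 45 + 3·627 − 4·(-2109) − 3·1528 = 5778
Option 2 (C + 35):
  X = 96
  C = 89 + 35 = 124
  J = 59 + 4·124 = 555
  R = 115 + 2·124 − 4·555 = -1857
  F = 278 − 3·96 + 2·124 + 2·555 = 1348
  G = 45 + 3·555 − 4·(-1857) − 3·1348 = 5094
Option 3 (F + 31):
  X = 96
  C = 89
  J = 59 + 4·89 = 415
  R = 115 + 2·89 − 4·415 = -1367
  F = 278 − 3·96 + 2·89 + 2·415 (+31 from intervention) = 1029
  G = 45 + 3·415 − 4·(-1367) − 3·1029 = 3671
Comparing — Option 1: G=5778, Option 2: G=5094, Option 3: G=3671. Highest is 5778 (Option 1).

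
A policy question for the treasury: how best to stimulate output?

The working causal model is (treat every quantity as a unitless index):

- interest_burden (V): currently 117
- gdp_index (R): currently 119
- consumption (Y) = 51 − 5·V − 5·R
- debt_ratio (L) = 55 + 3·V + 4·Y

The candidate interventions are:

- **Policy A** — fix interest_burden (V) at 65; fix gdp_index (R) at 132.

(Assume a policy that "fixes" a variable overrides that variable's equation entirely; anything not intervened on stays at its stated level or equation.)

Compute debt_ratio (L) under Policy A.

Policy A (V := 65, R := 132):
  V = 65
  R = 132
  Y = 51 − 5·65 − 5·132 = -934
  L = 55 + 3·65 + 4·(-934) = -3486

-3486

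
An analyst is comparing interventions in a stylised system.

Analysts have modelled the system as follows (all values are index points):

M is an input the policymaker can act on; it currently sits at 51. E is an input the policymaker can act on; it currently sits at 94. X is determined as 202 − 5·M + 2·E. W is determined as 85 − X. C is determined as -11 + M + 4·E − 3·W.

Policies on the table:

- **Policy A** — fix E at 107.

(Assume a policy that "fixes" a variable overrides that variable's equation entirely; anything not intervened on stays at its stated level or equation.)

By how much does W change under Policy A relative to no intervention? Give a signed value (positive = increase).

Baseline:
  M = 51
  E = 94
  X = 202 − 5·51 + 2·94 = 135
  W = 85 − 135 = -50
Policy A (E := 107):
  M = 51
  E = 107
  X = 202 − 5·51 + 2·107 = 161
  W = 85 − 161 = -76
Change in W: -76 − (-50) = -26

-26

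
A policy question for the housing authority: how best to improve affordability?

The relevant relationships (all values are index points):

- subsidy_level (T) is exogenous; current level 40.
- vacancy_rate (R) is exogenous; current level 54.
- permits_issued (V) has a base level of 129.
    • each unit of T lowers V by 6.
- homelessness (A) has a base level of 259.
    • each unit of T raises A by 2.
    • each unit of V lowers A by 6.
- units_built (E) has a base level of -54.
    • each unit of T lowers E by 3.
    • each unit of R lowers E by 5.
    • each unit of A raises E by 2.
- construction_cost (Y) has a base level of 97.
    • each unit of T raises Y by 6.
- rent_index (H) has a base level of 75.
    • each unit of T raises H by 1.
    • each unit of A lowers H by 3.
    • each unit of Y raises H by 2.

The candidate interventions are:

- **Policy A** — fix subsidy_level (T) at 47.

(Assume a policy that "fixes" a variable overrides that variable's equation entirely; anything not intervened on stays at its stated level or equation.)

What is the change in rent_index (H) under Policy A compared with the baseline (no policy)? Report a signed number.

Baseline:
  T = 40
  V = 129 − 6·40 = -111
  A = 259 + 2·40 − 6·(-111) = 1005
  Y = 97 + 6·40 = 337
  H = 75 + 40 − 3·1005 + 2·337 = -2226
Policy A (T := 47):
  T = 47
  V = 129 − 6·47 = -153
  A = 259 + 2·47 − 6·(-153) = 1271
  Y = 97 + 6·47 = 379
  H = 75 + 47 − 3·1271 + 2·379 = -2933
Change in H: -2933 − (-2226) = -707

-707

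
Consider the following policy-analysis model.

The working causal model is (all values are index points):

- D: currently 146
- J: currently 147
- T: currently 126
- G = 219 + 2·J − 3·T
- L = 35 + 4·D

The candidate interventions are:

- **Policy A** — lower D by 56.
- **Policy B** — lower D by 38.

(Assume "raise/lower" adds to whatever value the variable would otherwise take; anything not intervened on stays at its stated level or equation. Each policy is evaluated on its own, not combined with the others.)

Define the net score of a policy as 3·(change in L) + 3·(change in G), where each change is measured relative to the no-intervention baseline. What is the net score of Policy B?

Baseline:
  D = 146
  J = 147
  T = 126
  G = 219 + 2·147 − 3·126 = 135
  L = 35 + 4·146 = 619
Policy B (D − 38):
  D = 146 − 38 = 108
  J = 147
  T = 126
  G = 219 + 2·147 − 3·126 = 135
  L = 35 + 4·108 = 467
ΔL = 467 − 619 = -152; ΔG = 135 − 135 = 0
Score = 3·(-152) + 3·0 = -456

-456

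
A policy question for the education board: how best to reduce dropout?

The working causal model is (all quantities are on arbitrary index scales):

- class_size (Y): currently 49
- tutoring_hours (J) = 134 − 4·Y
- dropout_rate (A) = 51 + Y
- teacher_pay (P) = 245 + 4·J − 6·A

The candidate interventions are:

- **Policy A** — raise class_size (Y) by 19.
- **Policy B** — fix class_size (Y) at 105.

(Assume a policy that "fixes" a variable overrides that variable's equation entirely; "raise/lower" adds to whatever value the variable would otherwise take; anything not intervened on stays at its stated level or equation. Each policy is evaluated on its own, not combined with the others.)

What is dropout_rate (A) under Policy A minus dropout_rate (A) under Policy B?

-37

Policy A (Y + 19):
  Y = 49 + 19 = 68
  A = 51 + 68 = 119
Policy B (Y := 105):
  Y = 105
  A = 51 + 105 = 156
A: 119 − 156 = -37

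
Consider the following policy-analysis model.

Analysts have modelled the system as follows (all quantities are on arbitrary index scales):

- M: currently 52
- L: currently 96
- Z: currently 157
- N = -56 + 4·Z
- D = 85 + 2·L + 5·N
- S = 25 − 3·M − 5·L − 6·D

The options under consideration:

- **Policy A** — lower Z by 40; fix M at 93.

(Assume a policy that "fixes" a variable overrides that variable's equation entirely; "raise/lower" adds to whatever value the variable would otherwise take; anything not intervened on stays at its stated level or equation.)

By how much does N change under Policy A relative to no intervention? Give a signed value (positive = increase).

Baseline:
  Z = 157
  N = -56 + 4·157 = 572
Policy A (Z − 40, M := 93):
  Z = 157 − 40 = 117
  N = -56 + 4·117 = 412
Change in N: 412 − 572 = -160

-160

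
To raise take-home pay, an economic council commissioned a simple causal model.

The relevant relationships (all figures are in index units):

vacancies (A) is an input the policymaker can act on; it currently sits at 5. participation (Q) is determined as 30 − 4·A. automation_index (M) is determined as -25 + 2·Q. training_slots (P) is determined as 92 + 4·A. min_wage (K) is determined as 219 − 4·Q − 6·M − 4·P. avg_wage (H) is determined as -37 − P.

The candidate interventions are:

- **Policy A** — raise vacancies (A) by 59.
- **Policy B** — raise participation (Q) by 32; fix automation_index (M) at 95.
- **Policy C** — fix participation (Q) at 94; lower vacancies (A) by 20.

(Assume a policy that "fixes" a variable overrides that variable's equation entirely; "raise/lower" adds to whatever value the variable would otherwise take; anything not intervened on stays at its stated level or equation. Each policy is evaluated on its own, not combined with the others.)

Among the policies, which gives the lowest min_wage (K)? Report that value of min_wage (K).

Policy A (A + 59):
  A = 5 + 59 = 64
  Q = 30 − 4·64 = -226
  M = -25 + 2·(-226) = -477
  P = 92 + 4·64 = 348
  K = 219 − 4·(-226) − 6·(-477) − 4·348 = 2593
Policy B (Q + 32, M := 95):
  A = 5
  Q = 30 − 4·5 (+32 from intervention) = 42
  M = 95
  P = 92 + 4·5 = 112
  K = 219 − 4·42 − 6·95 − 4·112 = -967
Policy C (Q := 94, A − 20):
  A = 5 − 20 = -15
  Q = 94
  M = -25 + 2·94 = 163
  P = 92 + 4·(-15) = 32
  K = 219 − 4·94 − 6·163 − 4·32 = -1263
Comparing — Policy A: K=2593, Policy B: K=-967, Policy C: K=-1263. Lowest is -1263 (Policy C).

-1263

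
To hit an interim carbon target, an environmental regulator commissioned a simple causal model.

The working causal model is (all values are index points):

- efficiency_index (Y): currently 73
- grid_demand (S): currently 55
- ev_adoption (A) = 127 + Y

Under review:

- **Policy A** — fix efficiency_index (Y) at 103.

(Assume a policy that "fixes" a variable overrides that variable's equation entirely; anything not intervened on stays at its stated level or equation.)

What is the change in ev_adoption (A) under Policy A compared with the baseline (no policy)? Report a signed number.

30

Baseline:
  Y = 73
  A = 127 + 73 = 200
Policy A (Y := 103):
  Y = 103
  A = 127 + 103 = 230
Change in A: 230 − 200 = 30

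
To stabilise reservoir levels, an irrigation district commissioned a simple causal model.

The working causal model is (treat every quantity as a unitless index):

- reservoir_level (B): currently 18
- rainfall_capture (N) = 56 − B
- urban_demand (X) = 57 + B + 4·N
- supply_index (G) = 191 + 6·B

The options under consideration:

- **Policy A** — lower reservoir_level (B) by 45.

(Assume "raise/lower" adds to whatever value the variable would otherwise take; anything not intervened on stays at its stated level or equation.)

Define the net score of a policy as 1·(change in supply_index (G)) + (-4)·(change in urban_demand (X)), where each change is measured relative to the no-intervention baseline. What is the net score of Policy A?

-810

Baseline:
  B = 18
  N = 56 − 18 = 38
  X = 57 + 18 + 4·38 = 227
  G = 191 + 6·18 = 299
Policy A (B − 45):
  B = 18 − 45 = -27
  N = 56 − (-27) = 83
  X = 57 + (-27) + 4·83 = 362
  G = 191 + 6·(-27) = 29
ΔG = 29 − 299 = -270; ΔX = 362 − 227 = 135
Score = 1·(-270) + (-4)·135 = -810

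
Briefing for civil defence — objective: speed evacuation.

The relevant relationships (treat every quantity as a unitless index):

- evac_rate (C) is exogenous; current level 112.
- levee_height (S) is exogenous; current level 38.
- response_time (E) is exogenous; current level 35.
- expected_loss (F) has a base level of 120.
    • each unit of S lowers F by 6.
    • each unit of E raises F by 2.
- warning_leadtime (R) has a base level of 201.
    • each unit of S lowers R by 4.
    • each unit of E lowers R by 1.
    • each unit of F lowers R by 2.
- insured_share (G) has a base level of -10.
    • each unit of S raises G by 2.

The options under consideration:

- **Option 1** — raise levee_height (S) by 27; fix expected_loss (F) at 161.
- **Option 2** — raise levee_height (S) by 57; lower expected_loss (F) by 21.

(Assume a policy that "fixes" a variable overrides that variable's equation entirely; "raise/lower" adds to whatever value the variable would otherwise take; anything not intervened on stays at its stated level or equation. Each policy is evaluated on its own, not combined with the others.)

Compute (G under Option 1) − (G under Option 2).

Option 1 (S + 27, F := 161):
  S = 38 + 27 = 65
  G = -10 + 2·65 = 120
Option 2 (S + 57, F − 21):
  S = 38 + 57 = 95
  G = -10 + 2·95 = 180
G: 120 − 180 = -60

-60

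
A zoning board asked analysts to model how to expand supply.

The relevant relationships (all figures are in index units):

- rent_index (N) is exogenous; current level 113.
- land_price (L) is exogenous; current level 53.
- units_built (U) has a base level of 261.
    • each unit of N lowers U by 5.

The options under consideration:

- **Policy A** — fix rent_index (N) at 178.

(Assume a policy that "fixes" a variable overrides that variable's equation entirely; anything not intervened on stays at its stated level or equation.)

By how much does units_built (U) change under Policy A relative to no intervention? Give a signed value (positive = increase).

-325

Baseline:
  N = 113
  U = 261 − 5·113 = -304
Policy A (N := 178):
  N = 178
  U = 261 − 5·178 = -629
Change in U: -629 − (-304) = -325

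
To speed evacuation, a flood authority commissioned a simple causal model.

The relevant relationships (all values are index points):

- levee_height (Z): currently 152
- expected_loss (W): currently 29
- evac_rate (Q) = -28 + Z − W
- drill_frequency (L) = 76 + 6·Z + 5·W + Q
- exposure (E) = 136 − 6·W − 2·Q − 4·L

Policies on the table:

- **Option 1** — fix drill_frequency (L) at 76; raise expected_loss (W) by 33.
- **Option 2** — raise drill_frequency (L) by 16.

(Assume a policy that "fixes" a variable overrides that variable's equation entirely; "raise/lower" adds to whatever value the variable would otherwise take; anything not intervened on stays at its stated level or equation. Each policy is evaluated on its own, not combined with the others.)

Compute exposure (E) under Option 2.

-5204

Option 2 (L + 16):
  Z = 152
  W = 29
  Q = -28 + 152 − 29 = 95
  L = 76 + 6·152 + 5·29 + 95 (+16 from intervention) = 1244
  E = 136 − 6·29 − 2·95 − 4·1244 = -5204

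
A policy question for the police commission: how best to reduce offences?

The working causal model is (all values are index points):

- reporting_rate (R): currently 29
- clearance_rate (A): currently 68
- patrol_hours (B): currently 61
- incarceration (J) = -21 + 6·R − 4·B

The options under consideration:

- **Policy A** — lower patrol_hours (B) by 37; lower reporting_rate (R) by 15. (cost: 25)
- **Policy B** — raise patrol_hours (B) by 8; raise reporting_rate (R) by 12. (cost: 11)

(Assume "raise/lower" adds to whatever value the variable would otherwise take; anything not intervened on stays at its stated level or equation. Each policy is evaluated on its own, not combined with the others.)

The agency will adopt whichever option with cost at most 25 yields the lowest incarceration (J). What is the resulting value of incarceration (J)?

Policy A (B − 37, R − 15):
  R = 29 − 15 = 14
  B = 61 − 37 = 24
  J = -21 + 6·14 − 4·24 = -33
Policy B (B + 8, R + 12):
  R = 29 + 12 = 41
  B = 61 + 8 = 69
  J = -21 + 6·41 − 4·69 = -51
Comparing — Policy A: J=-33, Policy B: J=-51. Lowest is -51 (Policy B).

-51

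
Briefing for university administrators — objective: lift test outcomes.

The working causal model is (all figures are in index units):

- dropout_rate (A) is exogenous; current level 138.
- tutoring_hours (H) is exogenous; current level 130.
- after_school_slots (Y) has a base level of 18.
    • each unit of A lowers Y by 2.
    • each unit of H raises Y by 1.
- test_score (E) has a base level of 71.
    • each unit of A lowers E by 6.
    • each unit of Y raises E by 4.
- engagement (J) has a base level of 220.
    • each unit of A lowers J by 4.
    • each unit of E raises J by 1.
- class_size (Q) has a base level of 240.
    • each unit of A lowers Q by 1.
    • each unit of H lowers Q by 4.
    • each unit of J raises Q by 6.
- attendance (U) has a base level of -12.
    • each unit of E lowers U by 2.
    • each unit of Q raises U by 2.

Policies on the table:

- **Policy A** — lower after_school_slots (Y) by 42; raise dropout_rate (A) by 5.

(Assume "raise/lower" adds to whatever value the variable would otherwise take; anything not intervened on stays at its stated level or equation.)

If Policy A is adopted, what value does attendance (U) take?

Policy A (Y − 42, A + 5):
  A = 138 + 5 = 143
  H = 130
  Y = 18 − 2·143 + 130 (−42 from intervention) = -180
  E = 71 − 6·143 + 4·(-180) = -1507
  J = 220 − 4·143 + (-1507) = -1859
  Q = 240 − 143 − 4·130 + 6·(-1859) = -11577
  U = -12 − 2·(-1507) + 2·(-11577) = -20152

-20152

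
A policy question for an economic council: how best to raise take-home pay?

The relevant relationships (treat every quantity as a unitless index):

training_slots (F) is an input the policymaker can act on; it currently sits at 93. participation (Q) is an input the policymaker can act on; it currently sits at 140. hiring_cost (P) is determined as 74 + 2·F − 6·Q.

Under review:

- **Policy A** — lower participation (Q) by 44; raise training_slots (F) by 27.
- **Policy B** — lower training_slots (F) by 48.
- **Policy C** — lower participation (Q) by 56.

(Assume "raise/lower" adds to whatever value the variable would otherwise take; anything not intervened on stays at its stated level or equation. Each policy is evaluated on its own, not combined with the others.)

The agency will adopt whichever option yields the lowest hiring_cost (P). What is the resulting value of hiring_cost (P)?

-676

Policy A (Q − 44, F + 27):
  F = 93 + 27 = 120
  Q = 140 − 44 = 96
  P = 74 + 2·120 − 6·96 = -262
Policy B (F − 48):
  F = 93 − 48 = 45
  Q = 140
  P = 74 + 2·45 − 6·140 = -676
Policy C (Q − 56):
  F = 93
  Q = 140 − 56 = 84
  P = 74 + 2·93 − 6·84 = -244
Comparing — Policy A: P=-262, Policy B: P=-676, Policy C: P=-244. Lowest is -676 (Policy B).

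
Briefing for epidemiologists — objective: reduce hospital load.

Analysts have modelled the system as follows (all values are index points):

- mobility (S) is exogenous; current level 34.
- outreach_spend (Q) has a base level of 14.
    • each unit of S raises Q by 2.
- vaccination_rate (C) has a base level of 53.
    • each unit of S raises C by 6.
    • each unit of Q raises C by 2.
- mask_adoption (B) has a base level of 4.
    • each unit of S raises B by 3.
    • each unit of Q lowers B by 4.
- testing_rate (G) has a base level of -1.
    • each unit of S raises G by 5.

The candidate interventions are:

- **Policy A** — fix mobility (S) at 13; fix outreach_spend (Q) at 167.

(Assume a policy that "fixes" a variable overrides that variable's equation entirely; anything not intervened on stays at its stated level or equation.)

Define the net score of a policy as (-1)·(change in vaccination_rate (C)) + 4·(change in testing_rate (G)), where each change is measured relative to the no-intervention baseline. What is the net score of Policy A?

Baseline:
  S = 34
  Q = 14 + 2·34 = 82
  C = 53 + 6·34 + 2·82 = 421
  G = -1 + 5·34 = 169
Policy A (S := 13, Q := 167):
  S = 13
  Q = 167
  C = 53 + 6·13 + 2·167 = 465
  G = -1 + 5·13 = 64
ΔC = 465 − 421 = 44; ΔG = 64 − 169 = -105
Score = (-1)·44 + 4·(-105) = -464

-464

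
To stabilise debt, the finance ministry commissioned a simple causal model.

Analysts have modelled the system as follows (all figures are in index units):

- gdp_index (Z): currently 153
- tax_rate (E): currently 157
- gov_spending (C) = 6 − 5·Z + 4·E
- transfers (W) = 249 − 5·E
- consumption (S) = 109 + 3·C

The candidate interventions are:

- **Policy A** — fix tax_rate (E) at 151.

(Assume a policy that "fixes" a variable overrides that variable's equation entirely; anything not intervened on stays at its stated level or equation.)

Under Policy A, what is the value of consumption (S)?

Policy A (E := 151):
  Z = 153
  E = 151
  C = 6 − 5·153 + 4·151 = -155
  S = 109 + 3·(-155) = -356

-356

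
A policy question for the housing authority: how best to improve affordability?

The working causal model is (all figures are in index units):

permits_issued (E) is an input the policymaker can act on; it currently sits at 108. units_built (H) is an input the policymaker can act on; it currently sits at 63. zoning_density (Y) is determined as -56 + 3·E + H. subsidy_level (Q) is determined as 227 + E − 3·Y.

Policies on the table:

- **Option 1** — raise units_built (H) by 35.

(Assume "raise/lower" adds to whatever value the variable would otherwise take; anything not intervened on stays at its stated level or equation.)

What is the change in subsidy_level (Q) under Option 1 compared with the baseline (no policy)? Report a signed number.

Baseline:
  E = 108
  H = 63
  Y = -56 + 3·108 + 63 = 331
  Q = 227 + 108 − 3·331 = -658
Option 1 (H + 35):
  E = 108
  H = 63 + 35 = 98
  Y = -56 + 3·108 + 98 = 366
  Q = 227 + 108 − 3·366 = -763
Change in Q: -763 − (-658) = -105

-105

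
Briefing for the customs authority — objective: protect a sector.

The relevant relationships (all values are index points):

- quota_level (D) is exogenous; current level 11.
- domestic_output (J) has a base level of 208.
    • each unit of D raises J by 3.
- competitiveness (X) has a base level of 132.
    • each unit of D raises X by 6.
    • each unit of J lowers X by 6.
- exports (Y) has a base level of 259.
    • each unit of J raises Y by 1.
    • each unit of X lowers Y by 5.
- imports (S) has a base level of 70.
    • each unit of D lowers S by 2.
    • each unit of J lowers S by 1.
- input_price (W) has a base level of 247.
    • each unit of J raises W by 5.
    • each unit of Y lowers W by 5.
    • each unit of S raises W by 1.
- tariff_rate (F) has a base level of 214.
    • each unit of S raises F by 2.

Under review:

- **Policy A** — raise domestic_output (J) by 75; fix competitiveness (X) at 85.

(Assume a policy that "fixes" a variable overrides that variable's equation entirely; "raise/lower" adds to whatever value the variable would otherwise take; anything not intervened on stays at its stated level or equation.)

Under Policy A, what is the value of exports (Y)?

150

Policy A (J + 75, X := 85):
  D = 11
  J = 208 + 3·11 (+75 from intervention) = 316
  X = 85
  Y = 259 + 316 − 5·85 = 150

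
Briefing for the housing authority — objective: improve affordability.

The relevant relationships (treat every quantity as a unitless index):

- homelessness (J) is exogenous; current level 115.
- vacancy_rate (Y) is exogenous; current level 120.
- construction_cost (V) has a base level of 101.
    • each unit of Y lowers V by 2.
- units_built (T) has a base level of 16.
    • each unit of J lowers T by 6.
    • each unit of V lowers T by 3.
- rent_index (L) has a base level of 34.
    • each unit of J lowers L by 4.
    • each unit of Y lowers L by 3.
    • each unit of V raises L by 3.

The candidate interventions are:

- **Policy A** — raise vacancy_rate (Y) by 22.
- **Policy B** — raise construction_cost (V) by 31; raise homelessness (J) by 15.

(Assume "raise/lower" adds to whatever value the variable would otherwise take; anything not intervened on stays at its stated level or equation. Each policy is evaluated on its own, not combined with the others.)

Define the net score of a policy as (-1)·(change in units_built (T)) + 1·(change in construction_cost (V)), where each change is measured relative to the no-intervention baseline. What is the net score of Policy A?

Baseline:
  J = 115
  Y = 120
  V = 101 − 2·120 = -139
  T = 16 − 6·115 − 3·(-139) = -257
Policy A (Y + 22):
  J = 115
  Y = 120 + 22 = 142
  V = 101 − 2·142 = -183
  T = 16 − 6·115 − 3·(-183) = -125
ΔT = -125 − (-257) = 132; ΔV = -183 − (-139) = -44
Score = (-1)·132 + 1·(-44) = -176

-176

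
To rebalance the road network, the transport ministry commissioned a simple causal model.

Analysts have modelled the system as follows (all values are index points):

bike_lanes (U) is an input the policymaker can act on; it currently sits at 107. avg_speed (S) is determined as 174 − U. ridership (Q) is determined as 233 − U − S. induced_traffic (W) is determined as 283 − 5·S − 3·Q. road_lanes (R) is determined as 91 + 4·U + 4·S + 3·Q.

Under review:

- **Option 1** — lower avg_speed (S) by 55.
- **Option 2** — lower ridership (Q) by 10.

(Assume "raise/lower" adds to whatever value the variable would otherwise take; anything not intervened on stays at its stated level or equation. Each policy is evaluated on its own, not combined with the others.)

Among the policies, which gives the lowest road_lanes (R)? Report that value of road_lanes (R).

Option 1 (S − 55):
  U = 107
  S = 174 − 107 (−55 from intervention) = 12
  Q = 233 − 107 − 12 = 114
  R = 91 + 4·107 + 4·12 + 3·114 = 909
Option 2 (Q − 10):
  U = 107
  S = 174 − 107 = 67
  Q = 233 − 107 − 67 (−10 from intervention) = 49
  R = 91 + 4·107 + 4·67 + 3·49 = 934
Comparing — Option 1: R=909, Option 2: R=934. Lowest is 909 (Option 1).

909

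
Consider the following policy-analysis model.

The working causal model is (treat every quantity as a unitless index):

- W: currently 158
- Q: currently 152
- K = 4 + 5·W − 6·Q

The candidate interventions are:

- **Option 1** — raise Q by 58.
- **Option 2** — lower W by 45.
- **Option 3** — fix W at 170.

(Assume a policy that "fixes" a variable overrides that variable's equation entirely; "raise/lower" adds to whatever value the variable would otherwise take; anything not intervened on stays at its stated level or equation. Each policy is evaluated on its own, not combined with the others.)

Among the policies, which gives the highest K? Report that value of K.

Option 1 (Q + 58):
  W = 158
  Q = 152 + 58 = 210
  K = 4 + 5·158 − 6·210 = -466
Option 2 (W − 45):
  W = 158 − 45 = 113
  Q = 152
  K = 4 + 5·113 − 6·152 = -343
Option 3 (W := 170):
  W = 170
  Q = 152
  K = 4 + 5·170 − 6·152 = -58
Comparing — Option 1: K=-466, Option 2: K=-343, Option 3: K=-58. Highest is -58 (Option 3).

-58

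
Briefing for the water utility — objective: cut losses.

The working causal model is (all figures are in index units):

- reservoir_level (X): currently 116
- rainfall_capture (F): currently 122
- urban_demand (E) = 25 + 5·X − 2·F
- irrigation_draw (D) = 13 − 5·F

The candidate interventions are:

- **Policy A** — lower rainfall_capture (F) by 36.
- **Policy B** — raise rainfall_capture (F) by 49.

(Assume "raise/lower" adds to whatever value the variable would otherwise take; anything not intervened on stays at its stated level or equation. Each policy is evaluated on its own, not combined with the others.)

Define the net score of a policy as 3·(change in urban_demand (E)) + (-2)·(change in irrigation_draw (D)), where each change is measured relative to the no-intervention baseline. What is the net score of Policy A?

Baseline:
  X = 116
  F = 122
  E = 25 + 5·116 − 2·122 = 361
  D = 13 − 5·122 = -597
Policy A (F − 36):
  X = 116
  F = 122 − 36 = 86
  E = 25 + 5·116 − 2·86 = 433
  D = 13 − 5·86 = -417
ΔE = 433 − 361 = 72; ΔD = -417 − (-597) = 180
Score = 3·72 + (-2)·180 = -144

-144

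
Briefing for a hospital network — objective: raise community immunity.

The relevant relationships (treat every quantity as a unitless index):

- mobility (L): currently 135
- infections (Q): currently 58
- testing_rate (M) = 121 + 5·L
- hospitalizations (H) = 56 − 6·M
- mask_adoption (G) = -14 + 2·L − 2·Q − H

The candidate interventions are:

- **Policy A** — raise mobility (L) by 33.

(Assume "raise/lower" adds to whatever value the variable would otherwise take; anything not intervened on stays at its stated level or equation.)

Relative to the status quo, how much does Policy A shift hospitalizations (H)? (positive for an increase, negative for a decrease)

Baseline:
  L = 135
  M = 121 + 5·135 = 796
  H = 56 − 6·796 = -4720
Policy A (L + 33):
  L = 135 + 33 = 168
  M = 121 + 5·168 = 961
  H = 56 − 6·961 = -5710
Change in H: -5710 − (-4720) = -990

-990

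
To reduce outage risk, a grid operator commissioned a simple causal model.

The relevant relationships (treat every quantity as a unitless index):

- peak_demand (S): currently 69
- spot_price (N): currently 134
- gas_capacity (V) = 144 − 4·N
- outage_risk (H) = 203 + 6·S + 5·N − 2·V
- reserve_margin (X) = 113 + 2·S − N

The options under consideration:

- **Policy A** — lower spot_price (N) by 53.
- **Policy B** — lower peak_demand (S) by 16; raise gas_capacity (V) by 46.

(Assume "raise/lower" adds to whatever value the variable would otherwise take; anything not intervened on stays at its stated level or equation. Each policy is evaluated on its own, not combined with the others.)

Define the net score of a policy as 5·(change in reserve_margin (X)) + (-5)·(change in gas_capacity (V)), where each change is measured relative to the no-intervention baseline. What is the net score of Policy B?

Baseline:
  S = 69
  N = 134
  V = 144 − 4·134 = -392
  X = 113 + 2·69 − 134 = 117
Policy B (S − 16, V + 46):
  S = 69 − 16 = 53
  N = 134
  V = 144 − 4·134 (+46 from intervention) = -346
  X = 113 + 2·53 − 134 = 85
ΔX = 85 − 117 = -32; ΔV = -346 − (-392) = 46
Score = 5·(-32) + (-5)·46 = -390

-390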